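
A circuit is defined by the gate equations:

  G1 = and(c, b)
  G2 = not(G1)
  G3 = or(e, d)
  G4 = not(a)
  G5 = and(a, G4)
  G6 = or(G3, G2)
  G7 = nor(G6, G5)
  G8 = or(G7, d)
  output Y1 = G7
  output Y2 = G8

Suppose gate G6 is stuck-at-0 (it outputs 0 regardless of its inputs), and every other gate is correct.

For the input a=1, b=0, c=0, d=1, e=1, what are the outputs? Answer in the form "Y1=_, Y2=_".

Propagate with G6 forced: G1=0, G2=1, G3=1, G4=0, G5=0, G6=0 [stuck-at-0], G7=1, G8=1.
So the outputs are Y1=1, Y2=1. (Without the fault they would be Y1=0, Y2=1.)

Y1=1, Y2=1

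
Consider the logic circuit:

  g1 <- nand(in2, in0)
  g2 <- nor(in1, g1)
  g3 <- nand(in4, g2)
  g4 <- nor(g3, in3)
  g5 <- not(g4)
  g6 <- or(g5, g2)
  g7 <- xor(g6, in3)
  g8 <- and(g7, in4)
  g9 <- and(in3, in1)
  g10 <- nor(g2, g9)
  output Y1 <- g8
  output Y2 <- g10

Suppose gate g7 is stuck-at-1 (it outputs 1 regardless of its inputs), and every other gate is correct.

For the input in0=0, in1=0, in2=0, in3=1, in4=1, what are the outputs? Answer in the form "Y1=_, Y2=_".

Y1=1, Y2=1

Propagate with g7 forced: g1=1, g2=0, g3=1, g4=0, g5=1, g6=1, g7=1 [stuck-at-1], g8=1, g9=0, g10=1.
So the outputs are Y1=1, Y2=1. (Without the fault they would be Y1=0, Y2=1.)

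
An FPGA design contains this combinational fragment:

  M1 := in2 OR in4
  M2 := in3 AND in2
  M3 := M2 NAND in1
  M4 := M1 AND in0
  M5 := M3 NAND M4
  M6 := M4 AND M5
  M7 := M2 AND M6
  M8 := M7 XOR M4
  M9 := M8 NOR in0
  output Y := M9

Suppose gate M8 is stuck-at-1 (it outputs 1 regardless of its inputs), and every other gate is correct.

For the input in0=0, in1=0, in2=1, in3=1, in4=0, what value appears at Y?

0

Propagate with M8 forced: M1=1, M2=1, M3=1, M4=0, M5=1, M6=0, M7=0, M8=1 [stuck-at-1], M9=0.
So Y = 0. (Without the fault it would be 1.)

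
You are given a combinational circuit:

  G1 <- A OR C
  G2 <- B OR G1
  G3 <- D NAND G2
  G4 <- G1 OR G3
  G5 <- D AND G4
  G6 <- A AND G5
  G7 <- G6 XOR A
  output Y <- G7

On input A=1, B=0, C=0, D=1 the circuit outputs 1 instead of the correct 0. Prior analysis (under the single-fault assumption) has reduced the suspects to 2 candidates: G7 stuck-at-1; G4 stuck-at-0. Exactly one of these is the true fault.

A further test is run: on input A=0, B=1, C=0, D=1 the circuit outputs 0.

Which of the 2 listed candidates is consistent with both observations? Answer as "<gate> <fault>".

G4 stuck-at-0

Evaluate each candidate on input A=0, B=1, C=0, D=1:
  G7 stuck-at-1: G1=0, G2=1, G3=0, G4=0, G5=0, G6=0, G7=1 [stuck-at-1] → 1 — eliminated
  G4 stuck-at-0: G1=0, G2=1, G3=0, G4=0 [stuck-at-0], G5=0, G6=0, G7=0 → 0 — matches
Only G4 stuck-at-0 reproduces the observed 0.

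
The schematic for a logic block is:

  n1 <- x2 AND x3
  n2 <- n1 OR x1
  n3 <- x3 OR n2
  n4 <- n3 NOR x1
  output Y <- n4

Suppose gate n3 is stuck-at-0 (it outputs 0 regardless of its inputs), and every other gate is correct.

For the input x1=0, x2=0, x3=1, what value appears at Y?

Propagate with n3 forced: n1=0, n2=0, n3=0 [stuck-at-0], n4=1.
So Y = 1. (Without the fault it would be 0.)

1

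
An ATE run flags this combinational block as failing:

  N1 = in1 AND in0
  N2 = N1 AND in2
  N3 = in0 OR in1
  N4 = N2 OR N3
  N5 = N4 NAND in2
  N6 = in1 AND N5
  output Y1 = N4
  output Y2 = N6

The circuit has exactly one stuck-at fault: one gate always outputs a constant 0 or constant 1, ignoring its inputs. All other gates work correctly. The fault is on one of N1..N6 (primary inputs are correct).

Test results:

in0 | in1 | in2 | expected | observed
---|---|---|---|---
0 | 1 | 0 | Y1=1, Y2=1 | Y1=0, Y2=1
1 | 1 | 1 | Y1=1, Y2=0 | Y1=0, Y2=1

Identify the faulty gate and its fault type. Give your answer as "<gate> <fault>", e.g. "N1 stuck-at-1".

N4 stuck-at-0

Fault-free values for test 1 (in0=0, in1=1, in2=0): N1=0, N2=0, N3=1, N4=1, N5=1, N6=1, giving Y1=1, Y2=1. Observed Y1=0, Y2=1.
Test 1: faults giving observed Y1=0, Y2=1 are {N3 stuck-at-0, N4 stuck-at-0}.
Test 2 (in0=1, in1=1, in2=1): fault-free N1=1, N2=1, N3=1, N4=1, N5=0, N6=0 → Y1=1, Y2=0; observed Y1=0, Y2=1. Eliminates N3 stuck-at-0.
Only N4 stuck-at-0 is consistent with every test.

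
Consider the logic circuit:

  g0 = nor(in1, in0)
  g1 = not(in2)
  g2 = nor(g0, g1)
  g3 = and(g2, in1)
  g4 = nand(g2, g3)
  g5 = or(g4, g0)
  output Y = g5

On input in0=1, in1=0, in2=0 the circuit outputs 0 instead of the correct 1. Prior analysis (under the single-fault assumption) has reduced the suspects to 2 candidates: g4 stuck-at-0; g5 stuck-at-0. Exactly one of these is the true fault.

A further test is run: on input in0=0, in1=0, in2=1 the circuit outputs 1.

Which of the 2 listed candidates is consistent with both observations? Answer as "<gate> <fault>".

Evaluate each candidate on input in0=0, in1=0, in2=1:
  g4 stuck-at-0: g0=1, g1=0, g2=0, g3=0, g4=0 [stuck-at-0], g5=1 → 1 — matches
  g5 stuck-at-0: g0=1, g1=0, g2=0, g3=0, g4=1, g5=0 [stuck-at-0] → 0 — eliminated
Only g4 stuck-at-0 reproduces the observed 1.

g4 stuck-at-0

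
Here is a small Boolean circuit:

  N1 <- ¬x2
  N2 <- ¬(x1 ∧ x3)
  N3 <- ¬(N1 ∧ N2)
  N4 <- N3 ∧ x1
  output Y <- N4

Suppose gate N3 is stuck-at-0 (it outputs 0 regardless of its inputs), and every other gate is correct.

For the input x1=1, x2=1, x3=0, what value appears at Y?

Propagate with N3 forced: N1=0, N2=1, N3=0 [stuck-at-0], N4=0.
So Y = 0. (Without the fault it would be 1.)

0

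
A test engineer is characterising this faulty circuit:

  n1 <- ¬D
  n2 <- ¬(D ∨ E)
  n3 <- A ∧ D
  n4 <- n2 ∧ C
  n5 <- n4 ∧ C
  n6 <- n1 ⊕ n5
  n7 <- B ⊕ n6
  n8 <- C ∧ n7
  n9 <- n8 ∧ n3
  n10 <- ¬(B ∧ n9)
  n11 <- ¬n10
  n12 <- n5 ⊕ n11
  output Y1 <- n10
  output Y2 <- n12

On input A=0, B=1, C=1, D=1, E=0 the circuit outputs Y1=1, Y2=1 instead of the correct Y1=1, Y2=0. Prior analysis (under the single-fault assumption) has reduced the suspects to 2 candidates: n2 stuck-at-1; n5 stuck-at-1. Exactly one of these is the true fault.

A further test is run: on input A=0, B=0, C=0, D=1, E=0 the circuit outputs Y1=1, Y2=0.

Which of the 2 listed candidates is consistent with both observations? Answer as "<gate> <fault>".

n2 stuck-at-1

Evaluate each candidate on input A=0, B=0, C=0, D=1, E=0:
  n2 stuck-at-1: n1=0, n2=1 [stuck-at-1], n3=0, n4=0, n5=0, n6=0, n7=0, n8=0, n9=0, n10=1, n11=0, n12=0 → Y1=1, Y2=0 — matches
  n5 stuck-at-1: n1=0, n2=0, n3=0, n4=0, n5=1 [stuck-at-1], n6=1, n7=1, n8=0, n9=0, n10=1, n11=0, n12=1 → Y1=1, Y2=1 — eliminated
Only n2 stuck-at-1 reproduces the observed Y1=1, Y2=0.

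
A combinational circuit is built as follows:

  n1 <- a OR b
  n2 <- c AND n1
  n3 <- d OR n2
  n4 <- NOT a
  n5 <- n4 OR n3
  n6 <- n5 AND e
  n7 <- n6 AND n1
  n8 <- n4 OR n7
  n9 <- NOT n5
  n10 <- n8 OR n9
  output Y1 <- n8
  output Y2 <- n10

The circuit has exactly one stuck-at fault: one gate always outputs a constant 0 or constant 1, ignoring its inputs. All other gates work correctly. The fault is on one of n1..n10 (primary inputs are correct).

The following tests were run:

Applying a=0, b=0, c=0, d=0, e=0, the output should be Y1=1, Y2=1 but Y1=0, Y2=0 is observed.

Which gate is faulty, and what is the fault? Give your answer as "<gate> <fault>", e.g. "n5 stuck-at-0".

Fault-free values for test 1 (a=0, b=0, c=0, d=0, e=0): n1=0, n2=0, n3=0, n4=1, n5=1, n6=0, n7=0, n8=1, n9=0, n10=1, giving Y1=1, Y2=1. Observed Y1=0, Y2=0.
Test 1: faults giving observed Y1=0, Y2=0 are {n8 stuck-at-0}.
Only n8 stuck-at-0 is consistent with every test.

n8 stuck-at-0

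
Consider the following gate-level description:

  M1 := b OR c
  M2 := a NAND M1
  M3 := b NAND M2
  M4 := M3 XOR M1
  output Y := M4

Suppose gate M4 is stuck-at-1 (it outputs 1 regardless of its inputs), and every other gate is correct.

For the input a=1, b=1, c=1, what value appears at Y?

Propagate with M4 forced: M1=1, M2=0, M3=1, M4=1 [stuck-at-1].
So Y = 1. (Without the fault it would be 0.)

1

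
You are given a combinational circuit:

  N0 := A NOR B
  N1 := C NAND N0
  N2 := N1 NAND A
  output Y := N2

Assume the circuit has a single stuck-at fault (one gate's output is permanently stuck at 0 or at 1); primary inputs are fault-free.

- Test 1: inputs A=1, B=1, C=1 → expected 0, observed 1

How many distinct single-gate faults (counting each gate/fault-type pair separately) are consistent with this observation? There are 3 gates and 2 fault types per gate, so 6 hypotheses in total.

Fault-free: N0=0, N1=1, N2=0 → 0. Observed 1.
  N0 stuck-at-0: output 0 ✗
  N0 stuck-at-1: output 1 ✓
  N1 stuck-at-0: output 1 ✓
  N1 stuck-at-1: output 0 ✗
  N2 stuck-at-0: output 0 ✗
  N2 stuck-at-1: output 1 ✓
Consistent faults: {N0 stuck-at-1, N1 stuck-at-0, N2 stuck-at-1} — 3 in all.

3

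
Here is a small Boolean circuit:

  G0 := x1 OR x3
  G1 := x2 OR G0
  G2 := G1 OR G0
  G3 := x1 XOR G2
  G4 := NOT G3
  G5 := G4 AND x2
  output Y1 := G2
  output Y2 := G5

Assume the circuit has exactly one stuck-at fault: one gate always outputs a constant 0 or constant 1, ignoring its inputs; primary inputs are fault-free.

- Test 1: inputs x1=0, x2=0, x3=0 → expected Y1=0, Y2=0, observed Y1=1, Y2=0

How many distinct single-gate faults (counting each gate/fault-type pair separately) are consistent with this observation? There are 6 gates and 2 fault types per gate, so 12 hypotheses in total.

3

Fault-free: G0=0, G1=0, G2=0, G3=0, G4=1, G5=0 → Y1=0, Y2=0. Observed Y1=1, Y2=0.
  G0 stuck-at-0: output Y1=0, Y2=0 ✗
  G0 stuck-at-1: output Y1=1, Y2=0 ✓
  G1 stuck-at-0: output Y1=0, Y2=0 ✗
  G1 stuck-at-1: output Y1=1, Y2=0 ✓
  G2 stuck-at-0: output Y1=0, Y2=0 ✗
  G2 stuck-at-1: output Y1=1, Y2=0 ✓
  G3 stuck-at-0: output Y1=0, Y2=0 ✗
  G3 stuck-at-1: output Y1=0, Y2=0 ✗
  G4 stuck-at-0: output Y1=0, Y2=0 ✗
  G4 stuck-at-1: output Y1=0, Y2=0 ✗
  G5 stuck-at-0: output Y1=0, Y2=0 ✗
  G5 stuck-at-1: output Y1=0, Y2=1 ✗
Consistent faults: {G0 stuck-at-1, G1 stuck-at-1, G2 stuck-at-1} — 3 in all.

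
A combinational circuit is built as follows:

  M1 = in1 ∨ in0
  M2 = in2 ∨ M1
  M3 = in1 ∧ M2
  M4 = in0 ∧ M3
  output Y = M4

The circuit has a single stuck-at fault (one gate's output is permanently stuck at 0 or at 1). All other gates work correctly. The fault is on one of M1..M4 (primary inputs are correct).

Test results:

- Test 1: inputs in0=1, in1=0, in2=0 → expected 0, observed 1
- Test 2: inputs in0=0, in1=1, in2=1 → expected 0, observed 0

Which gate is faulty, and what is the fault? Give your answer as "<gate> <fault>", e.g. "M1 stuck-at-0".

M3 stuck-at-1

Fault-free values for test 1 (in0=1, in1=0, in2=0): M1=1, M2=1, M3=0, M4=0, giving Y=0. Observed 1.
Test 1: faults giving observed 1 are {M3 stuck-at-1, M4 stuck-at-1}.
Test 2 (in0=0, in1=1, in2=1): fault-free M1=1, M2=1, M3=1, M4=0 → 0; observed 0. Eliminates M4 stuck-at-1.
Only M3 stuck-at-1 is consistent with every test.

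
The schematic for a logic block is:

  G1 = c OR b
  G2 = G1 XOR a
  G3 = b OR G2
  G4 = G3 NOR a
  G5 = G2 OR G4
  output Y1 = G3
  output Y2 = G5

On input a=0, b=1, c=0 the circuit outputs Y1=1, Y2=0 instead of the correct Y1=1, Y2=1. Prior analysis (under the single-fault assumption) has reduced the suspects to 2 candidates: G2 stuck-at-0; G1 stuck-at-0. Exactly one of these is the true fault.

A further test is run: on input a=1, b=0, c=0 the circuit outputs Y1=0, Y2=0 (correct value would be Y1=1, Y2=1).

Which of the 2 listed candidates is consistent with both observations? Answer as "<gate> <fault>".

G2 stuck-at-0

Evaluate each candidate on input a=1, b=0, c=0:
  G2 stuck-at-0: G1=0, G2=0 [stuck-at-0], G3=0, G4=0, G5=0 → Y1=0, Y2=0 — matches
  G1 stuck-at-0: G1=0 [stuck-at-0], G2=1, G3=1, G4=0, G5=1 → Y1=1, Y2=1 — eliminated
Only G2 stuck-at-0 reproduces the observed Y1=0, Y2=0.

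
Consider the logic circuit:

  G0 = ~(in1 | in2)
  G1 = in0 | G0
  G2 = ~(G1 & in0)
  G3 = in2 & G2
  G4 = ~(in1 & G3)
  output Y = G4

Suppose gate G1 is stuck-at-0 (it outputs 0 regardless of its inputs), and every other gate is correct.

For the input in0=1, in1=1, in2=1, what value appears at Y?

0

Propagate with G1 forced: G0=0, G1=0 [stuck-at-0], G2=1, G3=1, G4=0.
So Y = 0. (Without the fault it would be 1.)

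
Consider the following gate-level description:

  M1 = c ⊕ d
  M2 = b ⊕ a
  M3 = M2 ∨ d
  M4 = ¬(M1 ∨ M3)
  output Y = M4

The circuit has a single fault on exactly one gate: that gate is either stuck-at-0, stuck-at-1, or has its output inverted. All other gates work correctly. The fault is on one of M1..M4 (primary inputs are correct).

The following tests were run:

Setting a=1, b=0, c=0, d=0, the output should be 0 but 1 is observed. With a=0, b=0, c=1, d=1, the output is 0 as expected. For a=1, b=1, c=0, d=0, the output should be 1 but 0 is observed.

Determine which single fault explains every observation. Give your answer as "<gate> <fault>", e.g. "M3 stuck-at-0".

Fault-free values for test 1 (a=1, b=0, c=0, d=0): M1=0, M2=1, M3=1, M4=0, giving Y=0. Observed 1.
Test 1: faults giving observed 1 are {M2 stuck-at-0, M2 inverted output, M3 stuck-at-0, M3 inverted output, M4 stuck-at-1, M4 inverted output}.
Test 2 (a=0, b=0, c=1, d=1): fault-free M1=0, M2=0, M3=1, M4=0 → 0; observed 0. Eliminates M3 stuck-at-0, M3 inverted output, M4 stuck-at-1, M4 inverted output.
Test 3 (a=1, b=1, c=0, d=0): fault-free M1=0, M2=0, M3=0, M4=1 → 1; observed 0. Eliminates M2 stuck-at-0.
Only M2 inverted output is consistent with every test.

M2 inverted output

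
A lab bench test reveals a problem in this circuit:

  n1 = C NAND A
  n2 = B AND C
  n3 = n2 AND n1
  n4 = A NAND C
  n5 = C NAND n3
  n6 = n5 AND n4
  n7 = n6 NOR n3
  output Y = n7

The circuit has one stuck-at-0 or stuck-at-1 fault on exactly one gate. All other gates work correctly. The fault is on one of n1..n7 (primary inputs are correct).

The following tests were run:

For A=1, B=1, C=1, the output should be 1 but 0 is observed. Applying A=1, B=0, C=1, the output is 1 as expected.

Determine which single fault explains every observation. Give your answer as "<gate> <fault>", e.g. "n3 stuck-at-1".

n1 stuck-at-1

Fault-free values for test 1 (A=1, B=1, C=1): n1=0, n2=1, n3=0, n4=0, n5=1, n6=0, n7=1, giving Y=1. Observed 0.
Test 1: faults giving observed 0 are {n1 stuck-at-1, n3 stuck-at-1, n4 stuck-at-1, n6 stuck-at-1, n7 stuck-at-0}.
Test 2 (A=1, B=0, C=1): fault-free n1=0, n2=0, n3=0, n4=0, n5=1, n6=0, n7=1 → 1; observed 1. Eliminates n3 stuck-at-1, n4 stuck-at-1, n6 stuck-at-1, n7 stuck-at-0.
Only n1 stuck-at-1 is consistent with every test.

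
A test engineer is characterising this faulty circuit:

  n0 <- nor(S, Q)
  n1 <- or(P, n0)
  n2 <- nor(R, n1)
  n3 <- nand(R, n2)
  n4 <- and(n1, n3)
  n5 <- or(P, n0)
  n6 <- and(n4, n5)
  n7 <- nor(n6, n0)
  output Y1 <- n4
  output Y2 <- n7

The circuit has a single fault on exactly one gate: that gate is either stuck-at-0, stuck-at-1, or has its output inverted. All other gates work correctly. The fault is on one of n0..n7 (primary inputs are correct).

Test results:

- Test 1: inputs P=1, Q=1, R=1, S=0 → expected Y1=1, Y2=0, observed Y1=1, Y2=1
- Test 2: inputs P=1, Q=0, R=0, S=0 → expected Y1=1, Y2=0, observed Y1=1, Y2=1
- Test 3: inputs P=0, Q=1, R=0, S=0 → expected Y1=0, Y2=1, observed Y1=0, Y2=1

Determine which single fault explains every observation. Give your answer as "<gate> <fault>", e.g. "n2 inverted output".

n7 stuck-at-1

Fault-free values for test 1 (P=1, Q=1, R=1, S=0): n0=0, n1=1, n2=0, n3=1, n4=1, n5=1, n6=1, n7=0, giving Y1=1, Y2=0. Observed Y1=1, Y2=1.
Test 1: faults giving observed Y1=1, Y2=1 are {n5 stuck-at-0, n5 inverted output, n6 stuck-at-0, n6 inverted output, n7 stuck-at-1, n7 inverted output}.
Test 2 (P=1, Q=0, R=0, S=0): fault-free n0=1, n1=1, n2=0, n3=1, n4=1, n5=1, n6=1, n7=0 → Y1=1, Y2=0; observed Y1=1, Y2=1. Eliminates n5 stuck-at-0, n5 inverted output, n6 stuck-at-0, n6 inverted output.
Test 3 (P=0, Q=1, R=0, S=0): fault-free n0=0, n1=0, n2=1, n3=1, n4=0, n5=0, n6=0, n7=1 → Y1=0, Y2=1; observed Y1=0, Y2=1. Eliminates n7 inverted output.
Only n7 stuck-at-1 is consistent with every test.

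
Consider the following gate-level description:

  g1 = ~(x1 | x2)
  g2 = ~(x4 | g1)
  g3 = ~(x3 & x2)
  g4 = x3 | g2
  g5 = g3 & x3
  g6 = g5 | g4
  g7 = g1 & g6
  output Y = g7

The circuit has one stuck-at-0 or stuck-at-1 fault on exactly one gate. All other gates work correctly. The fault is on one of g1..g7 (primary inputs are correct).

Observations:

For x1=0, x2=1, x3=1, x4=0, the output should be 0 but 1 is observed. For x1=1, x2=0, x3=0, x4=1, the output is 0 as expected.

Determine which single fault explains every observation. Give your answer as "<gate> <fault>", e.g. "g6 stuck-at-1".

Fault-free values for test 1 (x1=0, x2=1, x3=1, x4=0): g1=0, g2=1, g3=0, g4=1, g5=0, g6=1, g7=0, giving Y=0. Observed 1.
Test 1: faults giving observed 1 are {g1 stuck-at-1, g7 stuck-at-1}.
Test 2 (x1=1, x2=0, x3=0, x4=1): fault-free g1=0, g2=0, g3=1, g4=0, g5=0, g6=0, g7=0 → 0; observed 0. Eliminates g7 stuck-at-1.
Only g1 stuck-at-1 is consistent with every test.

g1 stuck-at-1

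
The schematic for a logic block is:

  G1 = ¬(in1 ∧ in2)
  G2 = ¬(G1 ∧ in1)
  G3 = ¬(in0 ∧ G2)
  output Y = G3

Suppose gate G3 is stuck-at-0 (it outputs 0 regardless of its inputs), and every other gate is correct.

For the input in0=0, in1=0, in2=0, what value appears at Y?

Propagate with G3 forced: G1=1, G2=1, G3=0 [stuck-at-0].
So Y = 0. (Without the fault it would be 1.)

0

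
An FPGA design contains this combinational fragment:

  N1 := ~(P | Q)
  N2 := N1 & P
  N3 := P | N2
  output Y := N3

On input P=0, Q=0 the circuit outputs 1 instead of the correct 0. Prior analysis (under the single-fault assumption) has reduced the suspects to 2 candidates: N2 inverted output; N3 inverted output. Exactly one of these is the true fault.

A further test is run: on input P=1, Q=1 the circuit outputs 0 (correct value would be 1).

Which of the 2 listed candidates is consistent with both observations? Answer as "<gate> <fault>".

N3 inverted output

Evaluate each candidate on input P=1, Q=1:
  N2 inverted output: N1=0, N2=1 [inverted output], N3=1 → 1 — eliminated
  N3 inverted output: N1=0, N2=0, N3=0 [inverted output] → 0 — matches
Only N3 inverted output reproduces the observed 0.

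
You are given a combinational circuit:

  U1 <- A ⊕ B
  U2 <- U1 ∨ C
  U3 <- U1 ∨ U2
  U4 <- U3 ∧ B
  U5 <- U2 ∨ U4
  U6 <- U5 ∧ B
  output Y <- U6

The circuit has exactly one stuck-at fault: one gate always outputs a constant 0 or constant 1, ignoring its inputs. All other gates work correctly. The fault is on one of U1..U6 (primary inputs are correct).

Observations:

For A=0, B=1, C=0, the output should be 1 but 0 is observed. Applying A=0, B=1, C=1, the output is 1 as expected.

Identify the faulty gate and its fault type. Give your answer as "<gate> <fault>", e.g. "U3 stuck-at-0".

Fault-free values for test 1 (A=0, B=1, C=0): U1=1, U2=1, U3=1, U4=1, U5=1, U6=1, giving Y=1. Observed 0.
Test 1: faults giving observed 0 are {U1 stuck-at-0, U5 stuck-at-0, U6 stuck-at-0}.
Test 2 (A=0, B=1, C=1): fault-free U1=1, U2=1, U3=1, U4=1, U5=1, U6=1 → 1; observed 1. Eliminates U5 stuck-at-0, U6 stuck-at-0.
Only U1 stuck-at-0 is consistent with every test.

U1 stuck-at-0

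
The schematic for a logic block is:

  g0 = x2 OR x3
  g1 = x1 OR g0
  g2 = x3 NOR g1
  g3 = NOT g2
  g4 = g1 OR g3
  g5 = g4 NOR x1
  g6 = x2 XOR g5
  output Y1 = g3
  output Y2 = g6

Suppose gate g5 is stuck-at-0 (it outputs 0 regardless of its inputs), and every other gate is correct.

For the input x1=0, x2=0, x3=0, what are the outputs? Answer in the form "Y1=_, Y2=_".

Propagate with g5 forced: g0=0, g1=0, g2=1, g3=0, g4=0, g5=0 [stuck-at-0], g6=0.
So the outputs are Y1=0, Y2=0. (Without the fault they would be Y1=0, Y2=1.)

Y1=0, Y2=0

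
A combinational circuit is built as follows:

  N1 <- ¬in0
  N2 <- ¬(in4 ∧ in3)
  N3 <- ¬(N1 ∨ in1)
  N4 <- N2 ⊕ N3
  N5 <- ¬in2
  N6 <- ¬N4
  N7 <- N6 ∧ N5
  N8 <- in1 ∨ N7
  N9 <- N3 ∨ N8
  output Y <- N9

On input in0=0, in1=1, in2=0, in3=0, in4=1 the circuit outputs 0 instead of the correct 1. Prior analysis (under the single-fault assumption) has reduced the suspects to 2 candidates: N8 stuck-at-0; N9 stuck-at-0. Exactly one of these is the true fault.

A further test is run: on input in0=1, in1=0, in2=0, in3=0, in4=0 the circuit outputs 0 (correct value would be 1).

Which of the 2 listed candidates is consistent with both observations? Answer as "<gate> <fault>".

N9 stuck-at-0

Evaluate each candidate on input in0=1, in1=0, in2=0, in3=0, in4=0:
  N8 stuck-at-0: N1=0, N2=1, N3=1, N4=0, N5=1, N6=1, N7=1, N8=0 [stuck-at-0], N9=1 → 1 — eliminated
  N9 stuck-at-0: N1=0, N2=1, N3=1, N4=0, N5=1, N6=1, N7=1, N8=1, N9=0 [stuck-at-0] → 0 — matches
Only N9 stuck-at-0 reproduces the observed 0.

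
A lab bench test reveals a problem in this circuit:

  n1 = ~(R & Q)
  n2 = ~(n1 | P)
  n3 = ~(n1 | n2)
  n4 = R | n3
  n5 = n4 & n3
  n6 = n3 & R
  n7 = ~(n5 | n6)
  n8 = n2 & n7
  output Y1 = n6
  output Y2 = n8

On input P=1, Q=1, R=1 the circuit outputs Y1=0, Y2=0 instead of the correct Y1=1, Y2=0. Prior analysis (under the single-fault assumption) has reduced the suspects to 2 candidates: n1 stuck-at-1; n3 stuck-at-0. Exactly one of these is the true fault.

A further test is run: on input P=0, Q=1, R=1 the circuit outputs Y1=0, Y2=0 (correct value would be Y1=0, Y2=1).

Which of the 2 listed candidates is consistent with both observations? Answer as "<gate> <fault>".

n1 stuck-at-1

Evaluate each candidate on input P=0, Q=1, R=1:
  n1 stuck-at-1: n1=1 [stuck-at-1], n2=0, n3=0, n4=1, n5=0, n6=0, n7=1, n8=0 → Y1=0, Y2=0 — matches
  n3 stuck-at-0: n1=0, n2=1, n3=0 [stuck-at-0], n4=1, n5=0, n6=0, n7=1, n8=1 → Y1=0, Y2=1 — eliminated
Only n1 stuck-at-1 reproduces the observed Y1=0, Y2=0.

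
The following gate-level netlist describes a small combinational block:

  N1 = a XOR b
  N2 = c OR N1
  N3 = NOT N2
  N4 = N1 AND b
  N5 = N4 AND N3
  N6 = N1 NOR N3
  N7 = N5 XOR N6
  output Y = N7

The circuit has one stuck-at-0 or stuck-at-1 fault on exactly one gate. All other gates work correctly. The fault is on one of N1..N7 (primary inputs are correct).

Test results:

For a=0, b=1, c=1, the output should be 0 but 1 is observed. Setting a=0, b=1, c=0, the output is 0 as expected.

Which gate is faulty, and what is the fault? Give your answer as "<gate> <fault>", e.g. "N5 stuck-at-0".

N1 stuck-at-0

Fault-free values for test 1 (a=0, b=1, c=1): N1=1, N2=1, N3=0, N4=1, N5=0, N6=0, N7=0, giving Y=0. Observed 1.
Test 1: faults giving observed 1 are {N1 stuck-at-0, N2 stuck-at-0, N3 stuck-at-1, N5 stuck-at-1, N6 stuck-at-1, N7 stuck-at-1}.
Test 2 (a=0, b=1, c=0): fault-free N1=1, N2=1, N3=0, N4=1, N5=0, N6=0, N7=0 → 0; observed 0. Eliminates N2 stuck-at-0, N3 stuck-at-1, N5 stuck-at-1, N6 stuck-at-1, N7 stuck-at-1.
Only N1 stuck-at-0 is consistent with every test.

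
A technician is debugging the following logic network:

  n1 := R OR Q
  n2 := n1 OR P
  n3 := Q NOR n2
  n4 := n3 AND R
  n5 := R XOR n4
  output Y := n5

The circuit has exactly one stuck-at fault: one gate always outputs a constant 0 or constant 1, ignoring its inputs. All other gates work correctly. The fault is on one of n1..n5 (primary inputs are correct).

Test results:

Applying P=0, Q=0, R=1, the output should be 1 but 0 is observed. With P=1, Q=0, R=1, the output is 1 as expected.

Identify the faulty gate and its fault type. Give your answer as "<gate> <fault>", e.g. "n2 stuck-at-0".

Fault-free values for test 1 (P=0, Q=0, R=1): n1=1, n2=1, n3=0, n4=0, n5=1, giving Y=1. Observed 0.
Test 1: faults giving observed 0 are {n1 stuck-at-0, n2 stuck-at-0, n3 stuck-at-1, n4 stuck-at-1, n5 stuck-at-0}.
Test 2 (P=1, Q=0, R=1): fault-free n1=1, n2=1, n3=0, n4=0, n5=1 → 1; observed 1. Eliminates n2 stuck-at-0, n3 stuck-at-1, n4 stuck-at-1, n5 stuck-at-0.
Only n1 stuck-at-0 is consistent with every test.

n1 stuck-at-0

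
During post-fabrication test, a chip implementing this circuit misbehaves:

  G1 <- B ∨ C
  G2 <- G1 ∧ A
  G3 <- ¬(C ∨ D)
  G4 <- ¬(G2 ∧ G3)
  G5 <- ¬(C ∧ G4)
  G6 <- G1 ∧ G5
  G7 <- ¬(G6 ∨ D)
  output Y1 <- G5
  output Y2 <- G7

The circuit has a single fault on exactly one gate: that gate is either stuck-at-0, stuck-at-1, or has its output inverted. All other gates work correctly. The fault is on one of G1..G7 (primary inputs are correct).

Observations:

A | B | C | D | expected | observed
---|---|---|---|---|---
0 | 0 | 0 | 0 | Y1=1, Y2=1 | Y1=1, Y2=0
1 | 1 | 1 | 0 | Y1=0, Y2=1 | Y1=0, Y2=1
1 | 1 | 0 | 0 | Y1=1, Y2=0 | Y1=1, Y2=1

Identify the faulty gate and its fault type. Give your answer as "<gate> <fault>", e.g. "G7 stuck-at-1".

G1 inverted output

Fault-free values for test 1 (A=0, B=0, C=0, D=0): G1=0, G2=0, G3=1, G4=1, G5=1, G6=0, G7=1, giving Y1=1, Y2=1. Observed Y1=1, Y2=0.
Test 1: faults giving observed Y1=1, Y2=0 are {G1 stuck-at-1, G1 inverted output, G6 stuck-at-1, G6 inverted output, G7 stuck-at-0, G7 inverted output}.
Test 2 (A=1, B=1, C=1, D=0): fault-free G1=1, G2=1, G3=0, G4=1, G5=0, G6=0, G7=1 → Y1=0, Y2=1; observed Y1=0, Y2=1. Eliminates G6 stuck-at-1, G6 inverted output, G7 stuck-at-0, G7 inverted output.
Test 3 (A=1, B=1, C=0, D=0): fault-free G1=1, G2=1, G3=1, G4=0, G5=1, G6=1, G7=0 → Y1=1, Y2=0; observed Y1=1, Y2=1. Eliminates G1 stuck-at-1.
Only G1 inverted output is consistent with every test.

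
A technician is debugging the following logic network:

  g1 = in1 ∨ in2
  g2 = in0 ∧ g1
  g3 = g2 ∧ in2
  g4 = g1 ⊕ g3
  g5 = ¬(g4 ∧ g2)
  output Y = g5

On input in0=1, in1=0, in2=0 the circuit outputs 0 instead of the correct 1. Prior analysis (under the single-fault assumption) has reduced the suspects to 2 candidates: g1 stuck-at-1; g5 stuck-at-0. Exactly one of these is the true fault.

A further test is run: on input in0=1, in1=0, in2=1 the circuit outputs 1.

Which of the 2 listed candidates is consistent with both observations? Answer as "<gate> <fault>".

g1 stuck-at-1

Evaluate each candidate on input in0=1, in1=0, in2=1:
  g1 stuck-at-1: g1=1 [stuck-at-1], g2=1, g3=1, g4=0, g5=1 → 1 — matches
  g5 stuck-at-0: g1=1, g2=1, g3=1, g4=0, g5=0 [stuck-at-0] → 0 — eliminated
Only g1 stuck-at-1 reproduces the observed 1.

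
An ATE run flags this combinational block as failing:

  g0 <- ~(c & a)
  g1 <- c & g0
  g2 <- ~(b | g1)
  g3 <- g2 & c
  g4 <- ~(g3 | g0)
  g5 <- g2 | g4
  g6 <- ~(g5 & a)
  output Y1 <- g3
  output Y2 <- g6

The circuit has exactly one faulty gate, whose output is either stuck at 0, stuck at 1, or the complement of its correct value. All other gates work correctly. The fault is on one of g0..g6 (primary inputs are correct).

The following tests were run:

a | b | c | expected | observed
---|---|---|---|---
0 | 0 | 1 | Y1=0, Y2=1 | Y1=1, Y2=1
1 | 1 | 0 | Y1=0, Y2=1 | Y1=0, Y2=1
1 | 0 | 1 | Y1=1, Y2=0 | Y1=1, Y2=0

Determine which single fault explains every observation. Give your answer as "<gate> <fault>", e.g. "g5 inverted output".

g1 stuck-at-0

Fault-free values for test 1 (a=0, b=0, c=1): g0=1, g1=1, g2=0, g3=0, g4=0, g5=0, g6=1, giving Y1=0, Y2=1. Observed Y1=1, Y2=1.
Test 1: faults giving observed Y1=1, Y2=1 are {g0 stuck-at-0, g0 inverted output, g1 stuck-at-0, g1 inverted output, g2 stuck-at-1, g2 inverted output, g3 stuck-at-1, g3 inverted output}.
Test 2 (a=1, b=1, c=0): fault-free g0=1, g1=0, g2=0, g3=0, g4=0, g5=0, g6=1 → Y1=0, Y2=1; observed Y1=0, Y2=1. Eliminates g0 stuck-at-0, g0 inverted output, g2 stuck-at-1, g2 inverted output, g3 stuck-at-1, g3 inverted output.
Test 3 (a=1, b=0, c=1): fault-free g0=0, g1=0, g2=1, g3=1, g4=0, g5=1, g6=0 → Y1=1, Y2=0; observed Y1=1, Y2=0. Eliminates g1 inverted output.
Only g1 stuck-at-0 is consistent with every test.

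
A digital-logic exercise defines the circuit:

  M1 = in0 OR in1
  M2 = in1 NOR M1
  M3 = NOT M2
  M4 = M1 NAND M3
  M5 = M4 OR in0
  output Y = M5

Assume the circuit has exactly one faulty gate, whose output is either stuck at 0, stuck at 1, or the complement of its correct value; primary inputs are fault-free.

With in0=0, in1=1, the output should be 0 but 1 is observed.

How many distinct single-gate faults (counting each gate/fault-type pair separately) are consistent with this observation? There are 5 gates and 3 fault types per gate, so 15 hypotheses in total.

Fault-free: M1=1, M2=0, M3=1, M4=0, M5=0 → 0. Observed 1.
  M1: stuck-at-0, inverted output ✓; others ✗
  M2: stuck-at-1, inverted output ✓; others ✗
  M3: stuck-at-0, inverted output ✓; others ✗
  M4: stuck-at-1, inverted output ✓; others ✗
  M5: stuck-at-1, inverted output ✓; others ✗
Consistent faults: {M1 stuck-at-0, M1 inverted output, M2 stuck-at-1, M2 inverted output, M3 stuck-at-0, M3 inverted output, M4 stuck-at-1, M4 inverted output, M5 stuck-at-1, M5 inverted output} — 10 in all.

10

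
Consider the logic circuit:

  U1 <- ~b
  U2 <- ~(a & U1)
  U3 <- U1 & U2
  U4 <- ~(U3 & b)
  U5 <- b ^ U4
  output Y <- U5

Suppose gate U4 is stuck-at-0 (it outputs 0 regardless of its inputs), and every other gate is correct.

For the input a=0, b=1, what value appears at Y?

Propagate with U4 forced: U1=0, U2=1, U3=0, U4=0 [stuck-at-0], U5=1.
So Y = 1. (Without the fault it would be 0.)

1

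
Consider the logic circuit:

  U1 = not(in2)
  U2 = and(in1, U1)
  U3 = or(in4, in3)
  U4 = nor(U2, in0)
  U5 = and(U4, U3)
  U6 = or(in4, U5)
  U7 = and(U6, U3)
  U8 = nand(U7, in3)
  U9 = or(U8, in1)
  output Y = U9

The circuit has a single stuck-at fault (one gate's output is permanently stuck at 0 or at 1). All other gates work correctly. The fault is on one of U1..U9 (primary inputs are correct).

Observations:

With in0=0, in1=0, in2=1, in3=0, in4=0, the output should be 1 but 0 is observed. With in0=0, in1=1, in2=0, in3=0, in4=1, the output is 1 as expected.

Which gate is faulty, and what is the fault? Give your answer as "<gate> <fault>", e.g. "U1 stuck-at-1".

U8 stuck-at-0

Fault-free values for test 1 (in0=0, in1=0, in2=1, in3=0, in4=0): U1=0, U2=0, U3=0, U4=1, U5=0, U6=0, U7=0, U8=1, U9=1, giving Y=1. Observed 0.
Test 1: faults giving observed 0 are {U8 stuck-at-0, U9 stuck-at-0}.
Test 2 (in0=0, in1=1, in2=0, in3=0, in4=1): fault-free U1=1, U2=1, U3=1, U4=0, U5=0, U6=1, U7=1, U8=1, U9=1 → 1; observed 1. Eliminates U9 stuck-at-0.
Only U8 stuck-at-0 is consistent with every test.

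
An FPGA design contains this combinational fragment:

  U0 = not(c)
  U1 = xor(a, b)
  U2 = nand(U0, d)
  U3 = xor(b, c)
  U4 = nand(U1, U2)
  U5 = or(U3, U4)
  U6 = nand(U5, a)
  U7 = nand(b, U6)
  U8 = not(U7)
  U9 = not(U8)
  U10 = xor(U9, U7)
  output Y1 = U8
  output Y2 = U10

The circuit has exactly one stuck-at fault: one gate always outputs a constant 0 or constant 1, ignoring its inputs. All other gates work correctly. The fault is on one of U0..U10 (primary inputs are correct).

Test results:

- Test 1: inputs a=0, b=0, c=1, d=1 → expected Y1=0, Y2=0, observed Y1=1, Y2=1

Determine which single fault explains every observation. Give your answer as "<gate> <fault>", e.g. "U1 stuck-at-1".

Fault-free values for test 1 (a=0, b=0, c=1, d=1): U0=0, U1=0, U2=1, U3=1, U4=1, U5=1, U6=1, U7=1, U8=0, U9=1, U10=0, giving Y1=0, Y2=0. Observed Y1=1, Y2=1.
Test 1: faults giving observed Y1=1, Y2=1 are {U8 stuck-at-1}.
Only U8 stuck-at-1 is consistent with every test.

U8 stuck-at-1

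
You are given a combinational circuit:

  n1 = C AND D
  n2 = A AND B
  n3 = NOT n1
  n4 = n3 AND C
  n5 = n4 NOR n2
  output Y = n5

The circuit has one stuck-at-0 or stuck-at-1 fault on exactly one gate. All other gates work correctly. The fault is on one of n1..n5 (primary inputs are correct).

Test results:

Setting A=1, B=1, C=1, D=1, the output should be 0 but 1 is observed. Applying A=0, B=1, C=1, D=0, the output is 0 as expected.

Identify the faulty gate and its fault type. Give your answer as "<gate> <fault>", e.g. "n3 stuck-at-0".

n2 stuck-at-0

Fault-free values for test 1 (A=1, B=1, C=1, D=1): n1=1, n2=1, n3=0, n4=0, n5=0, giving Y=0. Observed 1.
Test 1: faults giving observed 1 are {n2 stuck-at-0, n5 stuck-at-1}.
Test 2 (A=0, B=1, C=1, D=0): fault-free n1=0, n2=0, n3=1, n4=1, n5=0 → 0; observed 0. Eliminates n5 stuck-at-1.
Only n2 stuck-at-0 is consistent with every test.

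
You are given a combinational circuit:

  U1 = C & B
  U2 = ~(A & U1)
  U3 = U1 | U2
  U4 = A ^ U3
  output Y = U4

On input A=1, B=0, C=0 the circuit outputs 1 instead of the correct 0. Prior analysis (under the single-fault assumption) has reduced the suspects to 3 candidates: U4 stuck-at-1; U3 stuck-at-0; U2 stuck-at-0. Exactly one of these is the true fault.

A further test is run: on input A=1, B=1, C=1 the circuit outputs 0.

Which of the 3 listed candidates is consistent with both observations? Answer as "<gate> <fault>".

U2 stuck-at-0

Evaluate each candidate on input A=1, B=1, C=1:
  U4 stuck-at-1: U1=1, U2=0, U3=1, U4=1 [stuck-at-1] → 1 — eliminated
  U3 stuck-at-0: U1=1, U2=0, U3=0 [stuck-at-0], U4=1 → 1 — eliminated
  U2 stuck-at-0: U1=1, U2=0 [stuck-at-0], U3=1, U4=0 → 0 — matches
Only U2 stuck-at-0 reproduces the observed 0.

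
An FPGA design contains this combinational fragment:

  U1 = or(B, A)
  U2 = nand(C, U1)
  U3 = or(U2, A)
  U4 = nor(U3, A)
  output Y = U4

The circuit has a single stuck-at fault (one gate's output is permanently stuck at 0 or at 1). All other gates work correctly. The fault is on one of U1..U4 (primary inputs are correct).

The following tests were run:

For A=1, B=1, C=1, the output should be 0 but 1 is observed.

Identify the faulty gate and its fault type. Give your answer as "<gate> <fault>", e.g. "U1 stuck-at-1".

Fault-free values for test 1 (A=1, B=1, C=1): U1=1, U2=0, U3=1, U4=0, giving Y=0. Observed 1.
Test 1: faults giving observed 1 are {U4 stuck-at-1}.
Only U4 stuck-at-1 is consistent with every test.

U4 stuck-at-1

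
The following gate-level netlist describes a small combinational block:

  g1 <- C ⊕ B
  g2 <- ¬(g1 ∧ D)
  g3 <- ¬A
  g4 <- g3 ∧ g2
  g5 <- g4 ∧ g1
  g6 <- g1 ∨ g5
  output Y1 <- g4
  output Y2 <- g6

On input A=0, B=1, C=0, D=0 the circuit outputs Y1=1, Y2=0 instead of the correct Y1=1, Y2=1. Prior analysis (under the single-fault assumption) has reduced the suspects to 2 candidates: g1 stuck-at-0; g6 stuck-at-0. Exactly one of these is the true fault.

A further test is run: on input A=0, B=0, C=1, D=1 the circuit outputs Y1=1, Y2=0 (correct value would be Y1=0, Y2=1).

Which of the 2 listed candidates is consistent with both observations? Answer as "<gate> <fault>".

g1 stuck-at-0

Evaluate each candidate on input A=0, B=0, C=1, D=1:
  g1 stuck-at-0: g1=0 [stuck-at-0], g2=1, g3=1, g4=1, g5=0, g6=0 → Y1=1, Y2=0 — matches
  g6 stuck-at-0: g1=1, g2=0, g3=1, g4=0, g5=0, g6=0 [stuck-at-0] → Y1=0, Y2=0 — eliminated
Only g1 stuck-at-0 reproduces the observed Y1=1, Y2=0.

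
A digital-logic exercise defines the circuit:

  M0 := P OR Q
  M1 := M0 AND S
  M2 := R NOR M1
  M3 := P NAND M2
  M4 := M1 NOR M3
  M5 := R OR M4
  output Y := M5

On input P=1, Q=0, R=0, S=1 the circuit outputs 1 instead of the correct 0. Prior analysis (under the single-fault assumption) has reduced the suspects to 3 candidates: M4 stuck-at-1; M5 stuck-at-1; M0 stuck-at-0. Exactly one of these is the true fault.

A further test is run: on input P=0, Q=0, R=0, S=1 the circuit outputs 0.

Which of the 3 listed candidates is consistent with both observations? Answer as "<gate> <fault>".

Evaluate each candidate on input P=0, Q=0, R=0, S=1:
  M4 stuck-at-1: M0=0, M1=0, M2=1, M3=1, M4=1 [stuck-at-1], M5=1 → 1 — eliminated
  M5 stuck-at-1: M0=0, M1=0, M2=1, M3=1, M4=0, M5=1 [stuck-at-1] → 1 — eliminated
  M0 stuck-at-0: M0=0 [stuck-at-0], M1=0, M2=1, M3=1, M4=0, M5=0 → 0 — matches
Only M0 stuck-at-0 reproduces the observed 0.

M0 stuck-at-0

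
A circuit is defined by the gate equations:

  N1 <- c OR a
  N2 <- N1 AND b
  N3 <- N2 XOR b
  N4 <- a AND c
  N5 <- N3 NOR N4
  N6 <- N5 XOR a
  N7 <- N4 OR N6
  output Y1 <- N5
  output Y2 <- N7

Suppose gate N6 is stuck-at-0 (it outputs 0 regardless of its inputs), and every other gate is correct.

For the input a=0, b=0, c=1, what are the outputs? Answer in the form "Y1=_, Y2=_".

Y1=1, Y2=0

Propagate with N6 forced: N1=1, N2=0, N3=0, N4=0, N5=1, N6=0 [stuck-at-0], N7=0.
So the outputs are Y1=1, Y2=0. (Without the fault they would be Y1=1, Y2=1.)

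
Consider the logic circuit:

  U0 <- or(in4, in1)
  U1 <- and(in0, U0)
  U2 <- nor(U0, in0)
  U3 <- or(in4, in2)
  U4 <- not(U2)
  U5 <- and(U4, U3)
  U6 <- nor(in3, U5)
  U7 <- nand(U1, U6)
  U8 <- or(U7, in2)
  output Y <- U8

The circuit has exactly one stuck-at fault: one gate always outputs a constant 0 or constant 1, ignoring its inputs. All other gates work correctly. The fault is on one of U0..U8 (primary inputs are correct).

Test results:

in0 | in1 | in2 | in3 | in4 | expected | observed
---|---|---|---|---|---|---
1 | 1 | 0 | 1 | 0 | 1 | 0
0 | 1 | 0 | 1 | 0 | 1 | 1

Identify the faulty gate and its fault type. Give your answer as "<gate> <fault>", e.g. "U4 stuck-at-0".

Fault-free values for test 1 (in0=1, in1=1, in2=0, in3=1, in4=0): U0=1, U1=1, U2=0, U3=0, U4=1, U5=0, U6=0, U7=1, U8=1, giving Y=1. Observed 0.
Test 1: faults giving observed 0 are {U6 stuck-at-1, U7 stuck-at-0, U8 stuck-at-0}.
Test 2 (in0=0, in1=1, in2=0, in3=1, in4=0): fault-free U0=1, U1=0, U2=0, U3=0, U4=1, U5=0, U6=0, U7=1, U8=1 → 1; observed 1. Eliminates U7 stuck-at-0, U8 stuck-at-0.
Only U6 stuck-at-1 is consistent with every test.

U6 stuck-at-1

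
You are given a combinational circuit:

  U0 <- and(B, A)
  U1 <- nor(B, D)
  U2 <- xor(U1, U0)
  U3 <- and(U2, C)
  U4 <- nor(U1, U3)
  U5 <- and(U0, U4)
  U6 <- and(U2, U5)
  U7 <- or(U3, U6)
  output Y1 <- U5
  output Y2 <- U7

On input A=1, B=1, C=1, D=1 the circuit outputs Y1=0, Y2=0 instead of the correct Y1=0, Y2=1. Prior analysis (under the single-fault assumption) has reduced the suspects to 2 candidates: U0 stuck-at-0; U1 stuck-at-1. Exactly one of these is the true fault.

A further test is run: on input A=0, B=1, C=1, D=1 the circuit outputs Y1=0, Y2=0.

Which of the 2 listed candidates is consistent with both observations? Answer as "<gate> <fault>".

Evaluate each candidate on input A=0, B=1, C=1, D=1:
  U0 stuck-at-0: U0=0 [stuck-at-0], U1=0, U2=0, U3=0, U4=1, U5=0, U6=0, U7=0 → Y1=0, Y2=0 — matches
  U1 stuck-at-1: U0=0, U1=1 [stuck-at-1], U2=1, U3=1, U4=0, U5=0, U6=0, U7=1 → Y1=0, Y2=1 — eliminated
Only U0 stuck-at-0 reproduces the observed Y1=0, Y2=0.

U0 stuck-at-0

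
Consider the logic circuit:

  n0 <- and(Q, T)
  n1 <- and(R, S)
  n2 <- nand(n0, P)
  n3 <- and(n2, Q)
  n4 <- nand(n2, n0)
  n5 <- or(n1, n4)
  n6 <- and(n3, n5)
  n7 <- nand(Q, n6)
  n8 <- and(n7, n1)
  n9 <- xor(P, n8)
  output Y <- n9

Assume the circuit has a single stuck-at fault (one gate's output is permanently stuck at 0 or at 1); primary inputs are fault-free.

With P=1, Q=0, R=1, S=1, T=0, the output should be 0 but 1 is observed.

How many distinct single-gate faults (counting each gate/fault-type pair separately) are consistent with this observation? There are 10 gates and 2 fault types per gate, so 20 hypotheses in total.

4

Fault-free: n0=0, n1=1, n2=1, n3=0, n4=1, n5=1, n6=0, n7=1, n8=1, n9=0 → 0. Observed 1.
  n0: none of the 2 fault types match ✗
  n1: stuck-at-0 ✓; others ✗
  n2: none of the 2 fault types match ✗
  n3: none of the 2 fault types match ✗
  n4: none of the 2 fault types match ✗
  n5: none of the 2 fault types match ✗
  n6: none of the 2 fault types match ✗
  n7: stuck-at-0 ✓; others ✗
  n8: stuck-at-0 ✓; others ✗
  n9: stuck-at-1 ✓; others ✗
Consistent faults: {n1 stuck-at-0, n7 stuck-at-0, n8 stuck-at-0, n9 stuck-at-1} — 4 in all.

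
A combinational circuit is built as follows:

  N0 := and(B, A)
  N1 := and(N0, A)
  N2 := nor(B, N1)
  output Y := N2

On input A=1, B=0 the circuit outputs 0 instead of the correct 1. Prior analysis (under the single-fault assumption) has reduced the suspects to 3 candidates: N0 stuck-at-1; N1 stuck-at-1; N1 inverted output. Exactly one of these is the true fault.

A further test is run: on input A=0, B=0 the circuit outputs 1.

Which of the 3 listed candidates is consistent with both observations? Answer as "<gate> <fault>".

N0 stuck-at-1

Evaluate each candidate on input A=0, B=0:
  N0 stuck-at-1: N0=1 [stuck-at-1], N1=0, N2=1 → 1 — matches
  N1 stuck-at-1: N0=0, N1=1 [stuck-at-1], N2=0 → 0 — eliminated
  N1 inverted output: N0=0, N1=1 [inverted output], N2=0 → 0 — eliminated
Only N0 stuck-at-1 reproduces the observed 1.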